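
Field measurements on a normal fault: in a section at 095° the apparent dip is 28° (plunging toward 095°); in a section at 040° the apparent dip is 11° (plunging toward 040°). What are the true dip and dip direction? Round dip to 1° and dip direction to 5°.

true dip 29°, dip direction 110°

Represent each trace as a vector plunging at its apparent dip toward its trend (east-north-up frame): v₁ = (0.880, -0.077, -0.469), v₂ = (0.631, 0.752, -0.191).
Cross product v₁ × v₂ gives the pole to the plane: n ∝ (0.368, -0.128, 0.710).
Dip δ = arctan(|n_h|/n_z) = arctan(0.389/0.710) = 28.7°.
Dip direction = atan2(0.368, -0.128) = 109° (azimuth of n's horizontal projection).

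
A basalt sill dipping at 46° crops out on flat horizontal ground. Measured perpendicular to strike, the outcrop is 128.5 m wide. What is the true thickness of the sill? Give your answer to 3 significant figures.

True thickness t = w · sin(dip) = 128.5 × sin 46°
t = 128.5 × 0.7193 = 92.435 m

92.4 m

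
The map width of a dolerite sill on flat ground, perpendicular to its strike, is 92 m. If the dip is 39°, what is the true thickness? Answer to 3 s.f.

True thickness t = w · sin(dip) = 92 × sin 39°
t = 92 × 0.6293 = 57.897 m

57.9 m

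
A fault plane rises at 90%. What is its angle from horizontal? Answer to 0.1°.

tan θ = 90/100 = 0.9000
θ = arctan(0.9000) = 41.99°

42.0°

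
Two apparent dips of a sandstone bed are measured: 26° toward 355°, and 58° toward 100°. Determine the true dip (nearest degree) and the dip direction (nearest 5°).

Each apparent-dip line lies in the plane. As unit vectors (x east, y north, z up), v₁ plunges 26°→355° and v₂ plunges 58°→100°.
n = v₁ × v₂ = (0.800, 0.295, 0.460) (taken with n_z > 0).
True dip = arccos(n_z / |n|) = arccos(0.4750) = 61.6°.
The horizontal component of n points toward azimuth atan2(n_x, n_y) = 70°, the dip direction.

true dip 62°, dip direction 070°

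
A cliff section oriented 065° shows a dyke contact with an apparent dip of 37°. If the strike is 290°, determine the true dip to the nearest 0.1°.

46.8°

The section is 45° from the strike.
tan(true dip) = tan 37° / sin 45° = 1.0657
true dip = arctan 1.0657 = 46.82°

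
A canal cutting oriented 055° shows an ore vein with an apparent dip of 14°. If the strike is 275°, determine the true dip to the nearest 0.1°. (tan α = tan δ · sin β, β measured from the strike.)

The section is 40° from the strike.
tan(true dip) = tan 14° / sin 40° = 0.3879
δ = arctan(0.3879) = 21.20°

21.2°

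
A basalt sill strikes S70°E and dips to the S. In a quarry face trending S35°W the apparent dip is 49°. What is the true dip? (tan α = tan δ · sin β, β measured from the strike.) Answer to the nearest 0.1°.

The section is 75° from the strike.
tan δ = tan α / sin β = tan 49° / sin 75° = 1.1504 / 0.9659 = 1.1909
δ = arctan(1.1909) = 49.98°

50.0°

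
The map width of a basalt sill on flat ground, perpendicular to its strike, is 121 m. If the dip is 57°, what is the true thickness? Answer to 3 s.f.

101 m

True thickness t = w · sin(dip) = 121 × sin 57°
t = 121 × 0.8387 = 101.479 m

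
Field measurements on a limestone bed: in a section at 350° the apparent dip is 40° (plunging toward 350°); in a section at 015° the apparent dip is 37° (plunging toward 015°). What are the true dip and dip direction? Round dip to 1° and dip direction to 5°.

true dip 40°, dip direction 350°

Each apparent-dip line lies in the plane. As unit vectors (x east, y north, z up), v₁ plunges 40°→350° and v₂ plunges 37°→015°.
Cross product v₁ × v₂ gives the pole to the plane: n ∝ (-0.042, 0.213, 0.259).
True dip = arccos(n_z / |n|) = arccos(0.7660) = 40.0°.
Dip direction = atan2(-0.042, 0.213) = 349° (azimuth of n's horizontal projection).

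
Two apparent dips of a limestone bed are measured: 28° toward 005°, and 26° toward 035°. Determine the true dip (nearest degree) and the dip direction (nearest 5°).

Represent each trace as a vector plunging at its apparent dip toward its trend (east-north-up frame): v₁ = (0.077, 0.880, -0.469), v₂ = (0.516, 0.736, -0.438).
Cross product v₁ × v₂ gives the pole to the plane: n ∝ (0.040, 0.208, 0.397).
Dip δ = arctan(|n_h|/n_z) = arctan(0.212/0.397) = 28.1°.
Dip direction = atan2(0.040, 0.208) = 11° (azimuth of n's horizontal projection).

true dip 28°, dip direction 010°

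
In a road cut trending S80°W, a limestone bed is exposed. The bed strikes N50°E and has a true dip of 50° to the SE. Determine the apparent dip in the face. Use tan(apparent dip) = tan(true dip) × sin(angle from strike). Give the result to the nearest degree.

31°

The strike is N50°E and the section trends S80°W; the acute angle between them is β = 30°.
tan α = tan 50° × sin 30° = 1.1918 × 0.5000 = 0.5959
α = arctan(0.5959) = 30.79°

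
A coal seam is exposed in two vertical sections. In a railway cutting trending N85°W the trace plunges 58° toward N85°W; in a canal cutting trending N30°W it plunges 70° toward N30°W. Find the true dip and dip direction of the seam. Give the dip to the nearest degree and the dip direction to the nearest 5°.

Represent each trace as a vector plunging at its apparent dip toward its trend (east-north-up frame): v₁ = (-0.528, 0.046, -0.848), v₂ = (-0.171, 0.296, -0.940).
Cross product v₁ × v₂ gives the pole to the plane: n ∝ (-0.208, 0.351, 0.148).
Dip δ = arctan(|n_h|/n_z) = arctan(0.408/0.148) = 70.0°.
Dip direction = atan2(-0.208, 0.351) = 329° (azimuth of n's horizontal projection).

true dip 70°, dip direction 330°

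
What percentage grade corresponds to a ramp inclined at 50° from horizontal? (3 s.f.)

119%

grade % = 100 × tan 50° = 100 × 1.1918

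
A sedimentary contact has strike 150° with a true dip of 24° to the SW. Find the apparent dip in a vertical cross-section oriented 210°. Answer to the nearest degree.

21°

The strike is 150° and the section trends 210°; the acute angle between them is β = 60°.
tan(apparent dip) = tan 24° · sin 60° = 0.3856
α = arctan(0.3856) = 21.09°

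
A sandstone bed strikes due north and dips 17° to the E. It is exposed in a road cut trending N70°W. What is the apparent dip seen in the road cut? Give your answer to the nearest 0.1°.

The strike is due north and the section trends N70°W; the acute angle between them is β = 70°.
tan(apparent dip) = tan 17° · sin 70° = 0.2873
apparent dip = arctan 0.2873 = 16.03°

16.0°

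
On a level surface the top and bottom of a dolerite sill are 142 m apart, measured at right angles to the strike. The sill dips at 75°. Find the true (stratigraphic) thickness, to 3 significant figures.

137 m

True thickness t = w · sin(dip) = 142 × sin 75°
t = 142 × 0.9659 = 137.161 m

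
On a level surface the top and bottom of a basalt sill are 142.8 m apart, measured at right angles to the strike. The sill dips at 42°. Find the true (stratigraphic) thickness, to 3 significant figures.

True thickness t = w · sin(dip) = 142.8 × sin 42°
t = 142.8 × 0.6691 = 95.552 m

95.6 m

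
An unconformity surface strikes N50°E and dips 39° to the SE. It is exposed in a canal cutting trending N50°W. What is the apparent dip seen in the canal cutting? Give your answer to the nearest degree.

39°

The strike is N50°E and the section trends N50°W; the acute angle between them is β = 80°.
tan(apparent dip) = tan 39° · sin 80° = 0.7975
α = arctan(0.7975) = 38.57°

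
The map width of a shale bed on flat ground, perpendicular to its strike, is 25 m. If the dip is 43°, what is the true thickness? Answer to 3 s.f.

17.0 m

True thickness t = w · sin(dip) = 25 × sin 43°
t = 25 × 0.6820 = 17.050 m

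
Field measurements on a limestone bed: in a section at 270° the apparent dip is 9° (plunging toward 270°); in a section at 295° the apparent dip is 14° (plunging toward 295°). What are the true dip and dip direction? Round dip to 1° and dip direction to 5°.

true dip 16°, dip direction 330°

Represent each trace as a vector plunging at its apparent dip toward its trend (east-north-up frame): v₁ = (-0.988, -0.000, -0.156), v₂ = (-0.879, 0.410, -0.242).
The plane normal is n = v₁ × v₂ ∝ (-0.064, 0.101, 0.405).
Dip δ = arctan(|n_h|/n_z) = arctan(0.120/0.405) = 16.5°.
Dip direction = atan2(-0.064, 0.101) = 328° (azimuth of n's horizontal projection).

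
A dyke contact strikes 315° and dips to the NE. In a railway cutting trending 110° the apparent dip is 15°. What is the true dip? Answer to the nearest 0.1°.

β = acute angle between strike 315° and section 110° = 25°.
tan δ = tan α / sin β = tan 15° / sin 25° = 0.2679 / 0.4226 = 0.6340
true dip = arctan 0.6340 = 32.38°

32.4°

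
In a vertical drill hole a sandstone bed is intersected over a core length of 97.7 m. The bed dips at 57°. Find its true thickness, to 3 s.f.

53.2 m

True thickness t = h · cos(dip) = 97.7 × cos 57°
t = 97.7 × 0.5446 = 53.211 m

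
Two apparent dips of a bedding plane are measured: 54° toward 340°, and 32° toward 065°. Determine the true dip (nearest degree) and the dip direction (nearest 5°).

The two traces are lines in the plane: v₁ = (sin 340°·cos 54°, cos 340°·cos 54°, −sin 54°), v₂ = (sin 65°·cos 32°, cos 65°·cos 32°, −sin 32°).
Cross product v₁ × v₂ gives the pole to the plane: n ∝ (0.003, 0.728, 0.497).
Dip δ = arctan(|n_h|/n_z) = arctan(0.728/0.497) = 55.7°.
Dip direction = azimuth of (n_x, n_y) = atan2(0.003, 0.728) = 0°.

true dip 56°, dip direction 000°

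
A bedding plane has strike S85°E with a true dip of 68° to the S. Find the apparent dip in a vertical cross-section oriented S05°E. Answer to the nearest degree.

The strike is S85°E and the section trends S05°E; the acute angle between them is β = 80°.
tan(apparent dip) = tan 68° · sin 80° = 2.4375
apparent dip = arctan 2.4375 = 67.69°

68°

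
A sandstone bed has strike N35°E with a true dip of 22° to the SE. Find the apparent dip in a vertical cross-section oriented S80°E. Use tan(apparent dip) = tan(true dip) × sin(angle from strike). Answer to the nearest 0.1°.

20.1°

The strike is N35°E and the section trends S80°E; the acute angle between them is β = 65°.
tan α = tan 22° × sin 65° = 0.4040 × 0.9063 = 0.3662
α = arctan(0.3662) = 20.11°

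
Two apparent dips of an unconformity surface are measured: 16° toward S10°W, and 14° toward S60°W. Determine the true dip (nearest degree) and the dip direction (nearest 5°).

Represent each trace as a vector plunging at its apparent dip toward its trend (east-north-up frame): v₁ = (-0.167, -0.947, -0.276), v₂ = (-0.840, -0.485, -0.242).
The plane normal is n = v₁ × v₂ ∝ (-0.095, -0.191, 0.714).
tan δ = √(n_x²+n_y²)/n_z = 0.214/0.714, so δ = 16.6°.
Dip direction = atan2(-0.095, -0.191) = 206° (azimuth of n's horizontal projection).

true dip 17°, dip direction 205°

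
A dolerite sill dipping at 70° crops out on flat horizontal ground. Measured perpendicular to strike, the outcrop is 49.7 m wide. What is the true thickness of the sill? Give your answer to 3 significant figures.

True thickness t = w · sin(dip) = 49.7 × sin 70°
t = 49.7 × 0.9397 = 46.703 m

46.7 m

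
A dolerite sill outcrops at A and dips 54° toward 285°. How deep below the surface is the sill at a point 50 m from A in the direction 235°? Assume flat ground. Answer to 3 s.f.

44.2 m

The hole lies 50° from the dip direction, so the down-dip offset is 50 × cos 50° = 32.14 m.
Depth = down-dip offset × tan(dip) = 32.14 × tan 54° = 32.14 × 1.3764
Depth = 44.24 m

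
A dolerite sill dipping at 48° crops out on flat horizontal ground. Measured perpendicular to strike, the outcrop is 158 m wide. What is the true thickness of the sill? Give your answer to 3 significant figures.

True thickness t = w · sin(dip) = 158 × sin 48°
t = 158 × 0.7431 = 117.417 m

117 m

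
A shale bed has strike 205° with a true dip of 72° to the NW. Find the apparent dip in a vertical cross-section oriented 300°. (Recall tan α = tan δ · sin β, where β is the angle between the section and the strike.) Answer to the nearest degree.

Angle between strike (205°) and section (300°): β = 85°.
tan(apparent dip) = tan 72° · sin 85° = 3.0660
α = arctan(3.0660) = 71.94°

72°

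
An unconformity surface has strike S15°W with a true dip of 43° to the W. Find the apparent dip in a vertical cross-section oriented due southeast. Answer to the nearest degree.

The section lies 60° from the strike.
tan(apparent dip) = tan 43° · sin 60° = 0.8076
apparent dip = arctan 0.8076 = 38.92°

39°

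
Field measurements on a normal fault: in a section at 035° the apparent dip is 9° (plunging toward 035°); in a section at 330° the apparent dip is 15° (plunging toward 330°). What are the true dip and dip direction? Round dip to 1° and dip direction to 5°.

Each apparent-dip line lies in the plane. As unit vectors (x east, y north, z up), v₁ plunges 9°→035° and v₂ plunges 15°→330°.
Cross product v₁ × v₂ gives the pole to the plane: n ∝ (-0.079, 0.222, 0.865).
tan δ = √(n_x²+n_y²)/n_z = 0.236/0.865, so δ = 15.2°.
Dip direction = azimuth of (n_x, n_y) = atan2(-0.079, 0.222) = 341°.

true dip 15°, dip direction 340°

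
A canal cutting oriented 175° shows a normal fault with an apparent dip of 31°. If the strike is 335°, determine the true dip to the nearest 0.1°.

β = acute angle between strike 335° and section 175° = 20°.
tan(true dip) = tan 31° / sin 20° = 1.7568
true dip = arctan 1.7568 = 60.35°

60.4°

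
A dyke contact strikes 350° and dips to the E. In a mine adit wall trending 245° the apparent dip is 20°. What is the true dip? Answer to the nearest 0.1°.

20.6°

The section is 75° from the strike.
tan δ = tan α / sin β = tan 20° / sin 75° = 0.3640 / 0.9659 = 0.3768
δ = arctan(0.3768) = 20.65°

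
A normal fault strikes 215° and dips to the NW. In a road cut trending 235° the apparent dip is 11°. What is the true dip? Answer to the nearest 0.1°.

29.6°

The section is 20° from the strike.
tan δ = tan α / sin β = tan 11° / sin 20° = 0.1944 / 0.3420 = 0.5683
δ = arctan(0.5683) = 29.61°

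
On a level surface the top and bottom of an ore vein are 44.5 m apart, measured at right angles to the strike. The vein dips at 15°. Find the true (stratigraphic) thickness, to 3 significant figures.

True thickness t = w · sin(dip) = 44.5 × sin 15°
t = 44.5 × 0.2588 = 11.517 m

11.5 m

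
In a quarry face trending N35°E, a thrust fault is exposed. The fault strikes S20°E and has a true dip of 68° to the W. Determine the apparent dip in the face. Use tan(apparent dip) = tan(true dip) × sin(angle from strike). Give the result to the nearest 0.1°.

63.7°

The strike is S20°E and the section trends N35°E; the acute angle between them is β = 55°.
tan(apparent dip) = tan 68° · sin 55° = 2.0275
α = arctan(2.0275) = 63.75°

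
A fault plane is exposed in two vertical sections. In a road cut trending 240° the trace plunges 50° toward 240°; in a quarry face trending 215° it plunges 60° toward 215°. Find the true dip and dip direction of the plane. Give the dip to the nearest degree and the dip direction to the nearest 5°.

Represent each trace as a vector plunging at its apparent dip toward its trend (east-north-up frame): v₁ = (-0.557, -0.321, -0.766), v₂ = (-0.287, -0.410, -0.866).
n = v₁ × v₂ = (-0.035, -0.262, 0.136) (taken with n_z > 0).
Dip δ = arctan(|n_h|/n_z) = arctan(0.265/0.136) = 62.8°.
The horizontal component of n points toward azimuth atan2(n_x, n_y) = 188°, the dip direction.

true dip 63°, dip direction 190°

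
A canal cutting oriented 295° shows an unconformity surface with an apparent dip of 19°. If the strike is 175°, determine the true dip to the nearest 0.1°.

21.7°

The section is 60° from the strike.
tan(true dip) = tan 19° / sin 60° = 0.3976
δ = arctan(0.3976) = 21.68°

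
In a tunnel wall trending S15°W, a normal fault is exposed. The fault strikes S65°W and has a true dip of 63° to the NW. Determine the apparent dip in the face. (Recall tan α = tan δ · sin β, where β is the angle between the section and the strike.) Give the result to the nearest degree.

56°

Angle between strike (S65°W) and section (S15°W): β = 50°.
tan(apparent dip) = tan 63° · sin 50° = 1.5034
apparent dip = arctan 1.5034 = 56.37°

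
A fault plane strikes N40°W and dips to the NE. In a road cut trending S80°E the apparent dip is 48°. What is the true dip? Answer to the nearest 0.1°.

59.9°

β = acute angle between strike N40°W and section S80°E = 40°.
tan(true dip) = tan 48° / sin 40° = 1.7278
δ = arctan(1.7278) = 59.94°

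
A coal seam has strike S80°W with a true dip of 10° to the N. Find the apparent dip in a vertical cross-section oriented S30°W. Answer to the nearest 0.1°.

7.7°

Angle between strike (S80°W) and section (S30°W): β = 50°.
tan α = tan 10° × sin 50° = 0.1763 × 0.7660 = 0.1351
apparent dip = arctan 0.1351 = 7.69°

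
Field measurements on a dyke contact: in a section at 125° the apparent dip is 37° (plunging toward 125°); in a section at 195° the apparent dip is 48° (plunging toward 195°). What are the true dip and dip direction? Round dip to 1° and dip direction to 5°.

true dip 50°, dip direction 175°

Each apparent-dip line lies in the plane. As unit vectors (x east, y north, z up), v₁ plunges 37°→125° and v₂ plunges 48°→195°.
The plane normal is n = v₁ × v₂ ∝ (0.049, -0.590, 0.502).
Dip δ = arctan(|n_h|/n_z) = arctan(0.592/0.502) = 49.7°.
The horizontal component of n points toward azimuth atan2(n_x, n_y) = 175°, the dip direction.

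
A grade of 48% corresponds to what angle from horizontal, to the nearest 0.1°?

25.6°

tan θ = 48/100 = 0.4800
θ = arctan(0.4800) = 25.64°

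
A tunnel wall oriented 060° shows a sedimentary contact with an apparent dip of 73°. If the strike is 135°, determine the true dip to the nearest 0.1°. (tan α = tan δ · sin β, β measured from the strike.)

β = acute angle between strike 135° and section 060° = 75°.
tan(true dip) = tan 73° / sin 75° = 3.3862
δ = arctan(3.3862) = 73.55°

73.5°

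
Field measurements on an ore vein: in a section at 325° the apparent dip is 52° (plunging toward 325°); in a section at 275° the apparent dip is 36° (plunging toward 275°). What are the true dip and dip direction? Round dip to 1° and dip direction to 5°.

true dip 52°, dip direction 330°

The two traces are lines in the plane: v₁ = (sin 325°·cos 52°, cos 325°·cos 52°, −sin 52°), v₂ = (sin 275°·cos 36°, cos 275°·cos 36°, −sin 36°).
The plane normal is n = v₁ × v₂ ∝ (-0.241, 0.428, 0.382).
tan δ = √(n_x²+n_y²)/n_z = 0.491/0.382, so δ = 52.1°.
Dip direction = atan2(-0.241, 0.428) = 331° (azimuth of n's horizontal projection).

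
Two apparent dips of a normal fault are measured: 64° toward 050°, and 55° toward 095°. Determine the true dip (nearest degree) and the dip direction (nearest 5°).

true dip 64°, dip direction 050°

The two traces are lines in the plane: v₁ = (sin 50°·cos 64°, cos 50°·cos 64°, −sin 64°), v₂ = (sin 95°·cos 55°, cos 95°·cos 55°, −sin 55°).
n = v₁ × v₂ = (0.276, 0.238, 0.178) (taken with n_z > 0).
True dip = arccos(n_z / |n|) = arccos(0.4383) = 64.0°.
The horizontal component of n points toward azimuth atan2(n_x, n_y) = 49°, the dip direction.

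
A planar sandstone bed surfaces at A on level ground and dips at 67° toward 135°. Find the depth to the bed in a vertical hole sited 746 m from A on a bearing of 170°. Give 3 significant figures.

1440 m

The hole lies 35° from the dip direction, so the down-dip offset is 746 × cos 35° = 611.09 m.
Depth = down-dip offset × tan(dip) = 611.09 × tan 67° = 611.09 × 2.3559
Depth = 1439.63 m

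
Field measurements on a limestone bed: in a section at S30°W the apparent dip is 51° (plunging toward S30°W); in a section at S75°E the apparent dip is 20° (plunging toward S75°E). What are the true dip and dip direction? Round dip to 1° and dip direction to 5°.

The two traces are lines in the plane: v₁ = (sin 210°·cos 51°, cos 210°·cos 51°, −sin 51°), v₂ = (sin 105°·cos 20°, cos 105°·cos 20°, −sin 20°).
Cross product v₁ × v₂ gives the pole to the plane: n ∝ (-0.003, -0.813, 0.571).
Dip δ = arctan(|n_h|/n_z) = arctan(0.813/0.571) = 54.9°.
Dip direction = atan2(-0.003, -0.813) = 180° (azimuth of n's horizontal projection).

true dip 55°, dip direction 180°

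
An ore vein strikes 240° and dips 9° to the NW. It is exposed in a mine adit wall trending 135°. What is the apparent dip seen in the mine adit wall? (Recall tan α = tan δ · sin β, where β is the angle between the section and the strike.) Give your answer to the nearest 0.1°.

8.7°

Angle between strike (240°) and section (135°): β = 75°.
tan α = tan 9° × sin 75° = 0.1584 × 0.9659 = 0.1530
apparent dip = arctan 0.1530 = 8.70°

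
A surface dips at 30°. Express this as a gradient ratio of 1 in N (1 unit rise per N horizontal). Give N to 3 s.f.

1 in 1.73

1 : N means tan θ = 1/N, so N = 1/tan 30° = 1/0.5774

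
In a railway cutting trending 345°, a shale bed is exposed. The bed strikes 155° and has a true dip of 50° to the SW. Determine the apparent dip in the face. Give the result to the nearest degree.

12°

The section lies 10° from the strike.
tan α = tan 50° × sin 10° = 1.1918 × 0.1736 = 0.2069
α = arctan(0.2069) = 11.69°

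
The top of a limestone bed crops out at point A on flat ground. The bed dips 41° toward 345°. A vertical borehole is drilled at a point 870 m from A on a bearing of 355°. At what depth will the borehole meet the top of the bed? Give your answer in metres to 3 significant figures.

745 m

The hole lies 10° from the dip direction, so the down-dip offset is 870 × cos 10° = 856.78 m.
Depth = down-dip offset × tan(dip) = 856.78 × tan 41° = 856.78 × 0.8693
Depth = 744.79 m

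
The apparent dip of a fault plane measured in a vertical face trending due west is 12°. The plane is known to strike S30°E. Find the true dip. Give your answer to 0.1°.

13.8°

The section is 60° from the strike.
tan δ = tan α / sin β = tan 12° / sin 60° = 0.2126 / 0.8660 = 0.2454
δ = arctan(0.2454) = 13.79°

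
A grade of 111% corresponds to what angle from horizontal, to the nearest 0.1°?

tan θ = 111/100 = 1.1100
θ = arctan(1.1100) = 47.98°

48.0°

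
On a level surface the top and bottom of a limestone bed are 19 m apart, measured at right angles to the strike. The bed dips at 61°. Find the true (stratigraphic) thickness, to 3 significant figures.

True thickness t = w · sin(dip) = 19 × sin 61°
t = 19 × 0.8746 = 16.618 m

16.6 m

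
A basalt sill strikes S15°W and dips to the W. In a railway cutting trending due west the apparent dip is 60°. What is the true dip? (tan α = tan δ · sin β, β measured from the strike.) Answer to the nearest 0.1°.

β = acute angle between strike S15°W and section due west = 75°.
tan δ = tan α / sin β = tan 60° / sin 75° = 1.7321 / 0.9659 = 1.7932
true dip = arctan 1.7932 = 60.85°

60.9°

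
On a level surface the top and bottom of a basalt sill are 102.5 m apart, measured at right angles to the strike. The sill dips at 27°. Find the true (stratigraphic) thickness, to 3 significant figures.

46.5 m

True thickness t = w · sin(dip) = 102.5 × sin 27°
t = 102.5 × 0.4540 = 46.534 m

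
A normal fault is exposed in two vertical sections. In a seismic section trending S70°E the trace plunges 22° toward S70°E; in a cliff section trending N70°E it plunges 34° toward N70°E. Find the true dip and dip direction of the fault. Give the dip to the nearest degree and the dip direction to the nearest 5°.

Represent each trace as a vector plunging at its apparent dip toward its trend (east-north-up frame): v₁ = (0.871, -0.317, -0.375), v₂ = (0.779, 0.284, -0.559).
Cross product v₁ × v₂ gives the pole to the plane: n ∝ (0.284, 0.195, 0.494).
True dip = arccos(n_z / |n|) = arccos(0.8204) = 34.9°.
The horizontal component of n points toward azimuth atan2(n_x, n_y) = 55°, the dip direction.

true dip 35°, dip direction 055°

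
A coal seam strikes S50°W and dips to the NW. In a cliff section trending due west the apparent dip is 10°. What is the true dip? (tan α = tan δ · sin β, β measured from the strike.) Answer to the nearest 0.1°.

The section is 40° from the strike.
tan δ = tan α / sin β = tan 10° / sin 40° = 0.1763 / 0.6428 = 0.2743
δ = arctan(0.2743) = 15.34°

15.3°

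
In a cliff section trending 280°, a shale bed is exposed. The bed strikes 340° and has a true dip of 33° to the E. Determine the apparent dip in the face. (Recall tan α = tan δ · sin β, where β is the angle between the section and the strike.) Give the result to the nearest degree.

29°

Angle between strike (340°) and section (280°): β = 60°.
tan α = tan 33° × sin 60° = 0.6494 × 0.8660 = 0.5624
apparent dip = arctan 0.5624 = 29.35°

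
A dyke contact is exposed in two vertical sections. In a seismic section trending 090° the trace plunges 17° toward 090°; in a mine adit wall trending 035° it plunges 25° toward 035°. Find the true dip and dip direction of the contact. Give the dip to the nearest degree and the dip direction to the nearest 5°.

true dip 25°, dip direction 040°

Represent each trace as a vector plunging at its apparent dip toward its trend (east-north-up frame): v₁ = (0.956, 0.000, -0.292), v₂ = (0.520, 0.742, -0.423).
The plane normal is n = v₁ × v₂ ∝ (0.217, 0.252, 0.710).
True dip = arccos(n_z / |n|) = arccos(0.9055) = 25.1°.
The horizontal component of n points toward azimuth atan2(n_x, n_y) = 41°, the dip direction.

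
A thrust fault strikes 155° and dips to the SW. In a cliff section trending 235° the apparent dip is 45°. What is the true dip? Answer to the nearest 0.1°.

The section is 80° from the strike.
tan(true dip) = tan 45° / sin 80° = 1.0154
true dip = arctan 1.0154 = 45.44°

45.4°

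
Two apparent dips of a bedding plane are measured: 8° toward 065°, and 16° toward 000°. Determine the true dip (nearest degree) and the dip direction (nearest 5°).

Each apparent-dip line lies in the plane. As unit vectors (x east, y north, z up), v₁ plunges 8°→065° and v₂ plunges 16°→000°.
Cross product v₁ × v₂ gives the pole to the plane: n ∝ (0.018, 0.247, 0.863).
True dip = arccos(n_z / |n|) = arccos(0.9611) = 16.0°.
Dip direction = azimuth of (n_x, n_y) = atan2(0.018, 0.247) = 4°.

true dip 16°, dip direction 005°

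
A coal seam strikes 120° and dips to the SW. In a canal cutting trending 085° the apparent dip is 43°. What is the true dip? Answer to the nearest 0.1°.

The section is 35° from the strike.
tan(true dip) = tan 43° / sin 35° = 1.6258
δ = arctan(1.6258) = 58.40°

58.4°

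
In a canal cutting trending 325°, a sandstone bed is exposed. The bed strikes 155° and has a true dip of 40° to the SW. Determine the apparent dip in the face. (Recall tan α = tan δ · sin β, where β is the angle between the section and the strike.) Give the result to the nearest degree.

Angle between strike (155°) and section (325°): β = 10°.
tan(apparent dip) = tan 40° · sin 10° = 0.1457
apparent dip = arctan 0.1457 = 8.29°

8°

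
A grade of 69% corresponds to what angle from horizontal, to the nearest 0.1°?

34.6°

tan θ = 69/100 = 0.6900
θ = arctan(0.6900) = 34.61°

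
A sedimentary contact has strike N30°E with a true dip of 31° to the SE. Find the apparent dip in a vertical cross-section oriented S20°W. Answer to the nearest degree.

6°

Angle between strike (N30°E) and section (S20°W): β = 10°.
tan α = tan 31° × sin 10° = 0.6009 × 0.1736 = 0.1043
apparent dip = arctan 0.1043 = 5.96°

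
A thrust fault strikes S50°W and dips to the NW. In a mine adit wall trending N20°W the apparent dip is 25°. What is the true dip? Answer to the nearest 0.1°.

26.4°

The section is 70° from the strike.
tan δ = tan α / sin β = tan 25° / sin 70° = 0.4663 / 0.9397 = 0.4962
true dip = arctan 0.4962 = 26.39°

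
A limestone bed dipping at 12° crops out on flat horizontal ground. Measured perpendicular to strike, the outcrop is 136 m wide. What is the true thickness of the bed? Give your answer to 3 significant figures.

28.3 m

True thickness t = w · sin(dip) = 136 × sin 12°
t = 136 × 0.2079 = 28.276 m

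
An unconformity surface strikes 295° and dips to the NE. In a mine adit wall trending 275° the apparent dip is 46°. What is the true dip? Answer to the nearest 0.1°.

β = acute angle between strike 295° and section 275° = 20°.
tan δ = tan α / sin β = tan 46° / sin 20° = 1.0355 / 0.3420 = 3.0277
true dip = arctan 3.0277 = 71.72°

71.7°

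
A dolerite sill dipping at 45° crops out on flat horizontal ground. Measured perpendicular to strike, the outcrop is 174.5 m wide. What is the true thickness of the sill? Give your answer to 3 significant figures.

123 m

True thickness t = w · sin(dip) = 174.5 × sin 45°
t = 174.5 × 0.7071 = 123.390 m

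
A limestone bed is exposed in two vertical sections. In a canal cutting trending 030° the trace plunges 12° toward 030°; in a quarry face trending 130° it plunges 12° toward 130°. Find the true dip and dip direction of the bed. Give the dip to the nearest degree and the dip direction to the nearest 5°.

Represent each trace as a vector plunging at its apparent dip toward its trend (east-north-up frame): v₁ = (0.489, 0.847, -0.208), v₂ = (0.749, -0.629, -0.208).
n = v₁ × v₂ = (0.307, 0.054, 0.942) (taken with n_z > 0).
tan δ = √(n_x²+n_y²)/n_z = 0.312/0.942, so δ = 18.3°.
The horizontal component of n points toward azimuth atan2(n_x, n_y) = 80°, the dip direction.

true dip 18°, dip direction 080°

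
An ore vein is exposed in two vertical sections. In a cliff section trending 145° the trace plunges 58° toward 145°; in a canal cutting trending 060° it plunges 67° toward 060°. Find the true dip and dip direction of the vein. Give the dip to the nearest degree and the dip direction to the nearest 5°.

Represent each trace as a vector plunging at its apparent dip toward its trend (east-north-up frame): v₁ = (0.304, -0.434, -0.848), v₂ = (0.338, 0.195, -0.921).
n = v₁ × v₂ = (0.565, -0.007, 0.206) (taken with n_z > 0).
tan δ = √(n_x²+n_y²)/n_z = 0.565/0.206, so δ = 70.0°.
The horizontal component of n points toward azimuth atan2(n_x, n_y) = 91°, the dip direction.

true dip 70°, dip direction 090°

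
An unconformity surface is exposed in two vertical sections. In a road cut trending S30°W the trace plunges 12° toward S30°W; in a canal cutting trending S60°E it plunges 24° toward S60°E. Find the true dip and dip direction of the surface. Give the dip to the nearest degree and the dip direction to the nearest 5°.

Each apparent-dip line lies in the plane. As unit vectors (x east, y north, z up), v₁ plunges 12°→S30°W and v₂ plunges 24°→S60°E.
n = v₁ × v₂ = (0.250, -0.363, 0.894) (taken with n_z > 0).
Dip δ = arctan(|n_h|/n_z) = arctan(0.441/0.894) = 26.3°.
The horizontal component of n points toward azimuth atan2(n_x, n_y) = 146°, the dip direction.

true dip 26°, dip direction 145°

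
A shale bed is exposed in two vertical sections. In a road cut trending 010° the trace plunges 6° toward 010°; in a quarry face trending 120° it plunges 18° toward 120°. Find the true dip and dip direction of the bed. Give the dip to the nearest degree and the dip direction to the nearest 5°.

true dip 22°, dip direction 085°

Each apparent-dip line lies in the plane. As unit vectors (x east, y north, z up), v₁ plunges 6°→010° and v₂ plunges 18°→120°.
Cross product v₁ × v₂ gives the pole to the plane: n ∝ (0.352, 0.033, 0.889).
True dip = arccos(n_z / |n|) = arccos(0.9291) = 21.7°.
Dip direction = atan2(0.352, 0.033) = 85° (azimuth of n's horizontal projection).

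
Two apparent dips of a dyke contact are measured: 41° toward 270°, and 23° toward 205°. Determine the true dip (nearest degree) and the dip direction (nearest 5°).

true dip 41°, dip direction 265°

The two traces are lines in the plane: v₁ = (sin 270°·cos 41°, cos 270°·cos 41°, −sin 41°), v₂ = (sin 205°·cos 23°, cos 205°·cos 23°, −sin 23°).
Cross product v₁ × v₂ gives the pole to the plane: n ∝ (-0.547, -0.040, 0.630).
Dip δ = arctan(|n_h|/n_z) = arctan(0.549/0.630) = 41.1°.
The horizontal component of n points toward azimuth atan2(n_x, n_y) = 266°, the dip direction.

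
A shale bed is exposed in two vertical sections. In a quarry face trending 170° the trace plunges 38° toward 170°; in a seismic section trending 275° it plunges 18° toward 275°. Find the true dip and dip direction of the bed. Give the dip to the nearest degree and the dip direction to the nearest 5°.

true dip 44°, dip direction 205°

Represent each trace as a vector plunging at its apparent dip toward its trend (east-north-up frame): v₁ = (0.137, -0.776, -0.616), v₂ = (-0.947, 0.083, -0.309).
n = v₁ × v₂ = (-0.291, -0.626, 0.724) (taken with n_z > 0).
True dip = arccos(n_z / |n|) = arccos(0.7239) = 43.6°.
Dip direction = atan2(-0.291, -0.626) = 205° (azimuth of n's horizontal projection).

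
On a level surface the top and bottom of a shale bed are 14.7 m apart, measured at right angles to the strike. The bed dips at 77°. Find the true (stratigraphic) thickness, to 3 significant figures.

14.3 m

True thickness t = w · sin(dip) = 14.7 × sin 77°
t = 14.7 × 0.9744 = 14.323 m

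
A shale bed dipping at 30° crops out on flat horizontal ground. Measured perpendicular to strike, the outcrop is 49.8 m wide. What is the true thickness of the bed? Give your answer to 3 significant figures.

True thickness t = w · sin(dip) = 49.8 × sin 30°
t = 49.8 × 0.5000 = 24.900 m

24.9 m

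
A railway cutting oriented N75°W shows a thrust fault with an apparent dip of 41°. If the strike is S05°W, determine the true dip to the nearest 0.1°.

41.4°

The section is 80° from the strike.
tan(true dip) = tan 41° / sin 80° = 0.8827
true dip = arctan 0.8827 = 41.43°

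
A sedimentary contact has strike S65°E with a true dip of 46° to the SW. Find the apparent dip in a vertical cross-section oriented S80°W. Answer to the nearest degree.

31°

Angle between strike (S65°E) and section (S80°W): β = 35°.
tan(apparent dip) = tan 46° · sin 35° = 0.5940
apparent dip = arctan 0.5940 = 30.71°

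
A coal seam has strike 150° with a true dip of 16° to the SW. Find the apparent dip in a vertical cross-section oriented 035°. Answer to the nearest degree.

15°

The section lies 65° from the strike.
tan α = tan 16° × sin 65° = 0.2867 × 0.9063 = 0.2599
α = arctan(0.2599) = 14.57°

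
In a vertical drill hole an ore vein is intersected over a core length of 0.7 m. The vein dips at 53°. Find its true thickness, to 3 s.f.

True thickness t = h · cos(dip) = 0.7 × cos 53°
t = 0.7 × 0.6018 = 0.421 m

0.421 m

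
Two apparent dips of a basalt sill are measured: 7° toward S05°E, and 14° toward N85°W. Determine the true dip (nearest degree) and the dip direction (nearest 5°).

Each apparent-dip line lies in the plane. As unit vectors (x east, y north, z up), v₁ plunges 7°→S05°E and v₂ plunges 14°→N85°W.
n = v₁ × v₂ = (-0.250, -0.139, 0.948) (taken with n_z > 0).
tan δ = √(n_x²+n_y²)/n_z = 0.285/0.948, so δ = 16.8°.
Dip direction = atan2(-0.250, -0.139) = 241° (azimuth of n's horizontal projection).

true dip 17°, dip direction 240°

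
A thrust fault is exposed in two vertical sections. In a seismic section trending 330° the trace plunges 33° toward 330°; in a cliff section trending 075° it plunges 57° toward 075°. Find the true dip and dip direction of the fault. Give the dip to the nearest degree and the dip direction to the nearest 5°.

true dip 62°, dip direction 040°

Represent each trace as a vector plunging at its apparent dip toward its trend (east-north-up frame): v₁ = (-0.419, 0.726, -0.545), v₂ = (0.526, 0.141, -0.839).
n = v₁ × v₂ = (0.532, 0.638, 0.441) (taken with n_z > 0).
True dip = arccos(n_z / |n|) = arccos(0.4689) = 62.0°.
Dip direction = atan2(0.532, 0.638) = 40° (azimuth of n's horizontal projection).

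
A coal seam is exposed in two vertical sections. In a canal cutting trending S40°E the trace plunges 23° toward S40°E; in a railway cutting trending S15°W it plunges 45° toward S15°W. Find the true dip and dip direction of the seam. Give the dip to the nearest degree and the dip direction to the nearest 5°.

true dip 45°, dip direction 205°

Represent each trace as a vector plunging at its apparent dip toward its trend (east-north-up frame): v₁ = (0.592, -0.705, -0.391), v₂ = (-0.183, -0.683, -0.707).
n = v₁ × v₂ = (-0.232, -0.490, 0.533) (taken with n_z > 0).
Dip δ = arctan(|n_h|/n_z) = arctan(0.542/0.533) = 45.5°.
Dip direction = azimuth of (n_x, n_y) = atan2(-0.232, -0.490) = 205°.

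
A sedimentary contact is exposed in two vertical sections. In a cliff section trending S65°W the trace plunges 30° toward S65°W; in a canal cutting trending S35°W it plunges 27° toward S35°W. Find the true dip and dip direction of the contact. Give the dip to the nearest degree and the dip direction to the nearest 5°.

Represent each trace as a vector plunging at its apparent dip toward its trend (east-north-up frame): v₁ = (-0.785, -0.366, -0.500), v₂ = (-0.511, -0.730, -0.454).
n = v₁ × v₂ = (-0.199, -0.101, 0.386) (taken with n_z > 0).
tan δ = √(n_x²+n_y²)/n_z = 0.223/0.386, so δ = 30.0°.
Dip direction = atan2(-0.199, -0.101) = 243° (azimuth of n's horizontal projection).

true dip 30°, dip direction 245°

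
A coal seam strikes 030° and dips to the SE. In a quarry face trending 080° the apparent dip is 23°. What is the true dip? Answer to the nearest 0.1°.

29.0°

β = acute angle between strike 030° and section 080° = 50°.
tan(true dip) = tan 23° / sin 50° = 0.5541
true dip = arctan 0.5541 = 28.99°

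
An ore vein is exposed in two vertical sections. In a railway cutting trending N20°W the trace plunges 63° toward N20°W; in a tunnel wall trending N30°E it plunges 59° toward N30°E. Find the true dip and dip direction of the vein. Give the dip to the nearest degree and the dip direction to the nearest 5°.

true dip 64°, dip direction 355°

Represent each trace as a vector plunging at its apparent dip toward its trend (east-north-up frame): v₁ = (-0.155, 0.427, -0.891), v₂ = (0.258, 0.446, -0.857).
n = v₁ × v₂ = (-0.032, 0.363, 0.179) (taken with n_z > 0).
tan δ = √(n_x²+n_y²)/n_z = 0.364/0.179, so δ = 63.8°.
Dip direction = azimuth of (n_x, n_y) = atan2(-0.032, 0.363) = 355°.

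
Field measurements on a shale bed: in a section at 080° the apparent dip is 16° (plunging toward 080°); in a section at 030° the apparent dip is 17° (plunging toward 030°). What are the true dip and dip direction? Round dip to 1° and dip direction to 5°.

true dip 18°, dip direction 050°

Represent each trace as a vector plunging at its apparent dip toward its trend (east-north-up frame): v₁ = (0.947, 0.167, -0.276), v₂ = (0.478, 0.828, -0.292).
n = v₁ × v₂ = (0.179, 0.145, 0.704) (taken with n_z > 0).
True dip = arccos(n_z / |n|) = arccos(0.9503) = 18.1°.
The horizontal component of n points toward azimuth atan2(n_x, n_y) = 51°, the dip direction.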